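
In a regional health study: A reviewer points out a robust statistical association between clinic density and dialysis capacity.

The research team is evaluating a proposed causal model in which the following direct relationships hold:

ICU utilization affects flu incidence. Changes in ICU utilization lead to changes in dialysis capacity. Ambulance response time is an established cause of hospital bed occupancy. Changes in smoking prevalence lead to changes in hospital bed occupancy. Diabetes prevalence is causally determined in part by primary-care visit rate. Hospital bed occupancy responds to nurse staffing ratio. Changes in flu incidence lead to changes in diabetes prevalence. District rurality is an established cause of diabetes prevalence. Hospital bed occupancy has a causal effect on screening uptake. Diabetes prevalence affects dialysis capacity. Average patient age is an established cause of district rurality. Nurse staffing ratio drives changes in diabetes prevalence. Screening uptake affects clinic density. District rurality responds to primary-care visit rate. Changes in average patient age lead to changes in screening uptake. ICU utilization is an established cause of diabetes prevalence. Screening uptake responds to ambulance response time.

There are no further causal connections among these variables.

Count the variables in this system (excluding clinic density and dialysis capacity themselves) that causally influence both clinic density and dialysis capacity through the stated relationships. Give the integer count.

The common causes are: average patient age (to clinic density via average patient age → screening uptake → clinic density; to dialysis capacity via average patient age → district rurality → diabetes prevalence → dialysis capacity); nurse staffing ratio (to clinic density via nurse staffing ratio → hospital bed occupancy → screening uptake → clinic density; to dialysis capacity via nurse staffing ratio → diabetes prevalence → dialysis capacity).
Every other variable lacks a causal path to at least one of clinic density and dialysis capacity.

2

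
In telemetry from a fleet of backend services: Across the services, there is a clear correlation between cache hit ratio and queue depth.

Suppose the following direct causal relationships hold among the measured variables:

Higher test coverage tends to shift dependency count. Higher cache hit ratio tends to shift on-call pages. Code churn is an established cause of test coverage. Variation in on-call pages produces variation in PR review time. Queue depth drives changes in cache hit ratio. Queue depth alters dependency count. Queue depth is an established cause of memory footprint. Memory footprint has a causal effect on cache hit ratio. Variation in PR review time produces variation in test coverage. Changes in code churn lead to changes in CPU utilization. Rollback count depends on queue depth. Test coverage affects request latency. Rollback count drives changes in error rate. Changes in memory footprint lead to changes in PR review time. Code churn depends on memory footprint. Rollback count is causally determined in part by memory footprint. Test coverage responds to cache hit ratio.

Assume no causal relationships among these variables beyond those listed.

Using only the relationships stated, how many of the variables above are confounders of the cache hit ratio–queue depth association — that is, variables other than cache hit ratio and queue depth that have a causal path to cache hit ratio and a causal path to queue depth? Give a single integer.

0

No listed variable has a causal path to both cache hit ratio and queue depth, so there are no common causes.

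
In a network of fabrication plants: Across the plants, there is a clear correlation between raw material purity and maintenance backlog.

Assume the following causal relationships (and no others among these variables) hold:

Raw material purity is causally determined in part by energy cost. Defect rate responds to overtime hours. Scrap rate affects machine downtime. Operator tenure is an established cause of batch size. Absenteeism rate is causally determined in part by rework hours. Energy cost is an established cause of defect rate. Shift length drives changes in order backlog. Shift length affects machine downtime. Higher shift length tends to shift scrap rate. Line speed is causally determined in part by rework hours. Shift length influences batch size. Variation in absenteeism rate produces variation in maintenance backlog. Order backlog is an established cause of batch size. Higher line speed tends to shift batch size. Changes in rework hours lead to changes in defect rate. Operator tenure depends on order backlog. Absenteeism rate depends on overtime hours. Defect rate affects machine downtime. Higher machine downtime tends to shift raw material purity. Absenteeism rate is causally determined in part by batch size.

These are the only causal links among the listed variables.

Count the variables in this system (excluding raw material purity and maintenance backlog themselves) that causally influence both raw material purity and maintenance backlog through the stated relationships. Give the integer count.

The common causes are: overtime hours (to raw material purity via overtime hours → defect rate → machine downtime → raw material purity; to maintenance backlog via overtime hours → absenteeism rate → maintenance backlog); rework hours (to raw material purity via rework hours → defect rate → machine downtime → raw material purity; to maintenance backlog via rework hours → absenteeism rate → maintenance backlog); shift length (to raw material purity via shift length → machine downtime → raw material purity; to maintenance backlog via shift length → batch size → absenteeism rate → maintenance backlog).
Every other variable lacks a causal path to at least one of raw material purity and maintenance backlog.

3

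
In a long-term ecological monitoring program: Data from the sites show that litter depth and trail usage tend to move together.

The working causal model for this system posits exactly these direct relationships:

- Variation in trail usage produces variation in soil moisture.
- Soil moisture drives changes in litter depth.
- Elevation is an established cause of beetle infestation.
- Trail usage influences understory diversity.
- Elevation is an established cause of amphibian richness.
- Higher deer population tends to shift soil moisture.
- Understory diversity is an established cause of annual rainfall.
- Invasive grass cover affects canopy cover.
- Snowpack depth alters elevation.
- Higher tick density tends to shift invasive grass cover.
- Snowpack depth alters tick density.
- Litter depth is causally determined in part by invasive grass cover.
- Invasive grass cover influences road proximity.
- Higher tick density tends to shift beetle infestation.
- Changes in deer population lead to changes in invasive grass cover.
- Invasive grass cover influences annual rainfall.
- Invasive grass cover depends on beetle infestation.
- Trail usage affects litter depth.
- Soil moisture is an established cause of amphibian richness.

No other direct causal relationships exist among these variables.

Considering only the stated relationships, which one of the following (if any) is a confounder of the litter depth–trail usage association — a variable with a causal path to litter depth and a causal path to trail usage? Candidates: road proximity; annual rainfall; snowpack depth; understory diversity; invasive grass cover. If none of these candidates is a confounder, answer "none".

none

None of the listed candidates has causal paths to both litter depth and trail usage in the stated relationships, so none is a common cause.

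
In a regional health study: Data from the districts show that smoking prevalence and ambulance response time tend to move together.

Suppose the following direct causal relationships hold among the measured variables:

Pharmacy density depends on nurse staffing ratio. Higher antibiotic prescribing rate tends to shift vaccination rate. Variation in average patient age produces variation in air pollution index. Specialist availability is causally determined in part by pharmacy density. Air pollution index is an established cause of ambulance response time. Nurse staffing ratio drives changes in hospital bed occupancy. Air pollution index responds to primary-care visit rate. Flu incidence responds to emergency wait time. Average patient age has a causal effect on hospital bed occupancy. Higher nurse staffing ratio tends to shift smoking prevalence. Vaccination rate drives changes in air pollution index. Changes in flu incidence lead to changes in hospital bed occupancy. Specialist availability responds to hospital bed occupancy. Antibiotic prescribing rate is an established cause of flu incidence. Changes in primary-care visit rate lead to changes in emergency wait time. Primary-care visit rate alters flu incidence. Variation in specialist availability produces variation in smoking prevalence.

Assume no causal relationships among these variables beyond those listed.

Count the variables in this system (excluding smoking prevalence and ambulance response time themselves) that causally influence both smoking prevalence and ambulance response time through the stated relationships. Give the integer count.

The common causes are: antibiotic prescribing rate (to smoking prevalence via antibiotic prescribing rate → flu incidence → hospital bed occupancy → specialist availability → smoking prevalence; to ambulance response time via antibiotic prescribing rate → vaccination rate → air pollution index → ambulance response time); average patient age (to smoking prevalence via average patient age → hospital bed occupancy → specialist availability → smoking prevalence; to ambulance response time via average patient age → air pollution index → ambulance response time); primary-care visit rate (to smoking prevalence via primary-care visit rate → flu incidence → hospital bed occupancy → specialist availability → smoking prevalence; to ambulance response time via primary-care visit rate → air pollution index → ambulance response time).
Every other variable lacks a causal path to at least one of smoking prevalence and ambulance response time.

3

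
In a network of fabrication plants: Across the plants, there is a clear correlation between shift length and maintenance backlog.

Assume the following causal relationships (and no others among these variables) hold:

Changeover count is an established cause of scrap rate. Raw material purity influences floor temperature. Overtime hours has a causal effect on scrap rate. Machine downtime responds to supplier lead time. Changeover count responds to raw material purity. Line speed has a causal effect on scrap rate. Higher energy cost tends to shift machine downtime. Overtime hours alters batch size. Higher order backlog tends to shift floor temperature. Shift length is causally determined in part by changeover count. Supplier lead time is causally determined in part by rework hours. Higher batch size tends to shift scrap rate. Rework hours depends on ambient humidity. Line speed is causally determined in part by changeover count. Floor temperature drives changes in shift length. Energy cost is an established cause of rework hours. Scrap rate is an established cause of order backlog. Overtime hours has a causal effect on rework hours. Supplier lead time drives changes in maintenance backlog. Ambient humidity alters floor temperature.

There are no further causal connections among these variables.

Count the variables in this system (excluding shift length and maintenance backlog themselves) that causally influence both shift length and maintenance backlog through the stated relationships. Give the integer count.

2

The common causes are: ambient humidity (to shift length via ambient humidity → floor temperature → shift length; to maintenance backlog via ambient humidity → rework hours → supplier lead time → maintenance backlog); overtime hours (to shift length via overtime hours → scrap rate → order backlog → floor temperature → shift length; to maintenance backlog via overtime hours → rework hours → supplier lead time → maintenance backlog).
Every other variable lacks a causal path to at least one of shift length and maintenance backlog.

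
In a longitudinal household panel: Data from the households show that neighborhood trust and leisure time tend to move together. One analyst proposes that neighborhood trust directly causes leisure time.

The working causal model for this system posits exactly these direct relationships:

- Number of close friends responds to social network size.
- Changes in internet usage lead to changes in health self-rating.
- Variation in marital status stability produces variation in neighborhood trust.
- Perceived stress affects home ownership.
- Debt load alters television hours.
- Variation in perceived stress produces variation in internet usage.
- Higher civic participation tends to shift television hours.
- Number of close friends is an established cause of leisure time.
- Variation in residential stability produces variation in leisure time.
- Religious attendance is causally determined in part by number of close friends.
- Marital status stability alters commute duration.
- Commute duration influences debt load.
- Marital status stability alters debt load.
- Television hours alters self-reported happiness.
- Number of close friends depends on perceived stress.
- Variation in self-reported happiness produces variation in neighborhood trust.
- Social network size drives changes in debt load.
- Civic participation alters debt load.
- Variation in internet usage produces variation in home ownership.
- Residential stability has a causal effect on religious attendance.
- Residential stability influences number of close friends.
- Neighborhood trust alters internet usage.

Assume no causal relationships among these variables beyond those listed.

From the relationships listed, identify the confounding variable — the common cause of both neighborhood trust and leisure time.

Social network size has a causal path to neighborhood trust (social network size → debt load → television hours → self-reported happiness → neighborhood trust) and a separate causal path to leisure time (social network size → number of close friends → leisure time), so it is a common cause of both.
No stated relationship gives neighborhood trust a causal route to leisure time, so the correlation is explained by the shared upstream cause rather than a direct effect.

social network size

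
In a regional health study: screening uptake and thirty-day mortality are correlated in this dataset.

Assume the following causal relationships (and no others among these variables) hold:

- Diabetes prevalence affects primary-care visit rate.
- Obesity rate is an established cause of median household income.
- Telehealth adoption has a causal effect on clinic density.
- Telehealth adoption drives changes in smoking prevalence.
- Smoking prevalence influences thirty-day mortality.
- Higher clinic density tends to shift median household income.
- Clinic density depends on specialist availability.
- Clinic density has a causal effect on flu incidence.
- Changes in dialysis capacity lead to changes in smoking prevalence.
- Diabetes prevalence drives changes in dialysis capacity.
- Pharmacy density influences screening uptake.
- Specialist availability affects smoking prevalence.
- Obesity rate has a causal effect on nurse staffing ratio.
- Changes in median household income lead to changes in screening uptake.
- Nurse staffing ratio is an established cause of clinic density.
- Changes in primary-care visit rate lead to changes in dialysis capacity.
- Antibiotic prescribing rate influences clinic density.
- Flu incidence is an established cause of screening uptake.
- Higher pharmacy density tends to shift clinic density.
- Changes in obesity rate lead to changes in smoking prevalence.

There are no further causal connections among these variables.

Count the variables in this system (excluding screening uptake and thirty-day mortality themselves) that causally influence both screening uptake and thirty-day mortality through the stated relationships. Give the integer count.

3

The common causes are: obesity rate (to screening uptake via obesity rate → median household income → screening uptake; to thirty-day mortality via obesity rate → smoking prevalence → thirty-day mortality); specialist availability (to screening uptake via specialist availability → clinic density → median household income → screening uptake; to thirty-day mortality via specialist availability → smoking prevalence → thirty-day mortality); telehealth adoption (to screening uptake via telehealth adoption → clinic density → median household income → screening uptake; to thirty-day mortality via telehealth adoption → smoking prevalence → thirty-day mortality).
Every other variable lacks a causal path to at least one of screening uptake and thirty-day mortality.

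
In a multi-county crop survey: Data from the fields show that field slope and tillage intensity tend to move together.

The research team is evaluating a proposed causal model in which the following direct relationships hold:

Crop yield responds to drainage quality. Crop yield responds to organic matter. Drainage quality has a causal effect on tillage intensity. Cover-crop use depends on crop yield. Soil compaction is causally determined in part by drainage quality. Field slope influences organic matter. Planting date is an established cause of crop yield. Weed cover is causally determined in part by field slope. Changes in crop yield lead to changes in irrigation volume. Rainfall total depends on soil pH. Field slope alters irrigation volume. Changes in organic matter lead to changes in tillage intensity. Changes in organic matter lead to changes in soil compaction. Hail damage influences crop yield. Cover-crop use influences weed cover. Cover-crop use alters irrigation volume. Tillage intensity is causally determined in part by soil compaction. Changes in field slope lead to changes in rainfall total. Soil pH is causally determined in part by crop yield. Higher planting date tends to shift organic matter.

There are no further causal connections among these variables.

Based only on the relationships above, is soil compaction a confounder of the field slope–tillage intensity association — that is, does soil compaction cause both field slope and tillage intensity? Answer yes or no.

no

Soil compaction has no stated causal path to field slope. A confounder must cause both variables, so soil compaction does not qualify.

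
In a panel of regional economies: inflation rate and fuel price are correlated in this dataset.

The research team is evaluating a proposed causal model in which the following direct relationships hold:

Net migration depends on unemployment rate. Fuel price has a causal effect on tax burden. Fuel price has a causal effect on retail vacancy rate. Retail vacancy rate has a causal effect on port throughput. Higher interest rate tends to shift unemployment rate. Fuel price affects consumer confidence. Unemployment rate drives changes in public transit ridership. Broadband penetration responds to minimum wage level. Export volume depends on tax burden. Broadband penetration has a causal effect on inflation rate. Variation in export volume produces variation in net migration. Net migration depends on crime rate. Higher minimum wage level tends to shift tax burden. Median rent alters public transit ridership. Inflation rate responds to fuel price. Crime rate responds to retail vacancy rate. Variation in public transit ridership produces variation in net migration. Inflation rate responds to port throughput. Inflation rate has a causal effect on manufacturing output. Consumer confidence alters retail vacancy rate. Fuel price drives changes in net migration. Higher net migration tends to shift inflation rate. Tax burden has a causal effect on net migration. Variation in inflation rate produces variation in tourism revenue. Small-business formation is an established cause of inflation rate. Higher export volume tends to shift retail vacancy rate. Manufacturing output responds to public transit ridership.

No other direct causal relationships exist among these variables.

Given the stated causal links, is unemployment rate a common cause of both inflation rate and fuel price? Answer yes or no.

no

Unemployment rate has no stated causal path to fuel price. A confounder must cause both variables, so unemployment rate does not qualify.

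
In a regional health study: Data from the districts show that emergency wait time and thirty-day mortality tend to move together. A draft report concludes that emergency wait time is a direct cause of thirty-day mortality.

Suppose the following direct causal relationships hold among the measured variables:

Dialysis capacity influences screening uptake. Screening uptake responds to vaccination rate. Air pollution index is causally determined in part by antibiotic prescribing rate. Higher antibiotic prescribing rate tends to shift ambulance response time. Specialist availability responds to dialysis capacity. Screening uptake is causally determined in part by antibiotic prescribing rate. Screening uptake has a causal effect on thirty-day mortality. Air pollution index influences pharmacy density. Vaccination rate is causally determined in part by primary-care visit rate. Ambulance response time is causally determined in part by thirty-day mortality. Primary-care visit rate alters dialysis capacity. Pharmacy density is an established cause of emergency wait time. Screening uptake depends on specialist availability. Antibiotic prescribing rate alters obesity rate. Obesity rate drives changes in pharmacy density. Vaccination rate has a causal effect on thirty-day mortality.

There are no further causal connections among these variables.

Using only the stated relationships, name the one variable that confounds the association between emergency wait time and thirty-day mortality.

Antibiotic prescribing rate has a causal path to emergency wait time (antibiotic prescribing rate → obesity rate → pharmacy density → emergency wait time) and a separate causal path to thirty-day mortality (antibiotic prescribing rate → screening uptake → thirty-day mortality), so it is a common cause of both.
No stated relationship gives emergency wait time a causal route to thirty-day mortality, so the correlation is explained by the shared upstream cause rather than a direct effect.

antibiotic prescribing rate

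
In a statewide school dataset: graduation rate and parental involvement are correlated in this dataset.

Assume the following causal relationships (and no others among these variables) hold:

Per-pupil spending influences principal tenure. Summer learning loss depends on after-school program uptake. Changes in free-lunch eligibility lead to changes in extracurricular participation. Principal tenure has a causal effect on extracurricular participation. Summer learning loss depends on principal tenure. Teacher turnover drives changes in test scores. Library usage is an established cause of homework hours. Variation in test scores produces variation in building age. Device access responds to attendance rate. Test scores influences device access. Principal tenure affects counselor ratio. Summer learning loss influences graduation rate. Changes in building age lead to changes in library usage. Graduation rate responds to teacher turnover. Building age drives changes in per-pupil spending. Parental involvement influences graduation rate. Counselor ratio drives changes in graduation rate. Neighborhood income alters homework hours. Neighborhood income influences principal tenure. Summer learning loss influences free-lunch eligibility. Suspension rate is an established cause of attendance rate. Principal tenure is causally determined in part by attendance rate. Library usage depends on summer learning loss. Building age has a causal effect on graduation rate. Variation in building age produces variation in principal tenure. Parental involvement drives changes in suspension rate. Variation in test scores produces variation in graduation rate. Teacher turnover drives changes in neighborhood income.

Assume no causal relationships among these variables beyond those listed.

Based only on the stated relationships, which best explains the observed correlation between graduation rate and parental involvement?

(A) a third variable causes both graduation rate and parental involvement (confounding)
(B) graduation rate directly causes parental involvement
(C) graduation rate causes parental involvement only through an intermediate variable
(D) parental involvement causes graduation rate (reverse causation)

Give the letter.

The stated link runs parental involvement → graduation rate; graduation rate has no causal path to parental involvement. No variable causes both, so confounding is ruled out. The correlation reflects reverse causation.

D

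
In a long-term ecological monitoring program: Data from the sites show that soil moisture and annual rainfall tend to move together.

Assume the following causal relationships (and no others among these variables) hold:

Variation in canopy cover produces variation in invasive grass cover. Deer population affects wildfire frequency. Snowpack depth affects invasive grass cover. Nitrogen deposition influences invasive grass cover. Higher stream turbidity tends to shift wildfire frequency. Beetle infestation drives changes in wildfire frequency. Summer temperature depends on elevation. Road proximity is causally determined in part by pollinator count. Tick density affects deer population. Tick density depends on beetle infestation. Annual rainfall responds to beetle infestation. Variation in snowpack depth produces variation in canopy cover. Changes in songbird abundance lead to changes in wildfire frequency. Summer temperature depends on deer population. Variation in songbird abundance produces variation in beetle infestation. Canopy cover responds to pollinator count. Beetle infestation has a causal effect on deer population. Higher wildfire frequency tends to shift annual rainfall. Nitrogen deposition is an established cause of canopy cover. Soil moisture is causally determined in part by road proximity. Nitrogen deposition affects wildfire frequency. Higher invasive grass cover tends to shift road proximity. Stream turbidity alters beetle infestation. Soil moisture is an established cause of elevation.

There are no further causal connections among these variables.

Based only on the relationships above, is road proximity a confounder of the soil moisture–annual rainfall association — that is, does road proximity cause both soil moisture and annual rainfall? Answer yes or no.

Road proximity has no stated causal path to annual rainfall. A confounder must cause both variables, so road proximity does not qualify.

no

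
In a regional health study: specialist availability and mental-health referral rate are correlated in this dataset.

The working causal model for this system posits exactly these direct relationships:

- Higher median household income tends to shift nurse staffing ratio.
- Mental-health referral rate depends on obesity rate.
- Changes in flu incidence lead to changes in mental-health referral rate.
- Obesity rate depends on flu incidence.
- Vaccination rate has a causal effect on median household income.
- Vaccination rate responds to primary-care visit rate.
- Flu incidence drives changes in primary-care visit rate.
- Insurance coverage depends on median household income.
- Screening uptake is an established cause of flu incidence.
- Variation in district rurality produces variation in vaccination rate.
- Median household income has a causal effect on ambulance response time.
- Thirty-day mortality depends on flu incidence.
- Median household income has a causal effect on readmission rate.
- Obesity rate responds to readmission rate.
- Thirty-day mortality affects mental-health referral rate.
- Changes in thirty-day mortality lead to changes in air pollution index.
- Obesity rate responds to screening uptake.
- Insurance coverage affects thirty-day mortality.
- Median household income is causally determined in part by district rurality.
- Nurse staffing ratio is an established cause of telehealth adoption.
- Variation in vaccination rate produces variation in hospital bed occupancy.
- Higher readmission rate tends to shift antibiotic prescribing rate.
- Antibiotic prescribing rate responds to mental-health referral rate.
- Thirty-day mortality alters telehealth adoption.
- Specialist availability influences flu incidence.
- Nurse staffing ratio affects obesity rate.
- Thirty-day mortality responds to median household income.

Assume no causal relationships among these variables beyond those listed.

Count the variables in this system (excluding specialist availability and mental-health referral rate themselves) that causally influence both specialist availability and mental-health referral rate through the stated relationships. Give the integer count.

No listed variable has a causal path to both specialist availability and mental-health referral rate, so there are no common causes.

0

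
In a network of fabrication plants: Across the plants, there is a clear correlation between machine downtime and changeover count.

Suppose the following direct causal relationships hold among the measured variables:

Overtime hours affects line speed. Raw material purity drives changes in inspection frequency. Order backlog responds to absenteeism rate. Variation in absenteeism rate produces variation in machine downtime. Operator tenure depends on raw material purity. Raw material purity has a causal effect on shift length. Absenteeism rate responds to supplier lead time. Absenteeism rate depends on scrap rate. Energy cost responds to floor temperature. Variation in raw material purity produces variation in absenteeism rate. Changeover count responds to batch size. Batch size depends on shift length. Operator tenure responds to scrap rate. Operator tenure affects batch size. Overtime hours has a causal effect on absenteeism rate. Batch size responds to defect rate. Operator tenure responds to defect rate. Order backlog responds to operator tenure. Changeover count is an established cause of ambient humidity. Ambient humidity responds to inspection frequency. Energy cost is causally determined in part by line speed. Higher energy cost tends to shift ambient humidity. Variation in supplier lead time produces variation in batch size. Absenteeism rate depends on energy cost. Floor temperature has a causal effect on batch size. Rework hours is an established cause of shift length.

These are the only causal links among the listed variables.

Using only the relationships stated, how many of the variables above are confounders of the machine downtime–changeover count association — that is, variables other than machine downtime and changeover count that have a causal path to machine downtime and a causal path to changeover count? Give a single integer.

4

The common causes are: floor temperature (to machine downtime via floor temperature → energy cost → absenteeism rate → machine downtime; to changeover count via floor temperature → batch size → changeover count); raw material purity (to machine downtime via raw material purity → absenteeism rate → machine downtime; to changeover count via raw material purity → operator tenure → batch size → changeover count); scrap rate (to machine downtime via scrap rate → absenteeism rate → machine downtime; to changeover count via scrap rate → operator tenure → batch size → changeover count); supplier lead time (to machine downtime via supplier lead time → absenteeism rate → machine downtime; to changeover count via supplier lead time → batch size → changeover count).
Every other variable lacks a causal path to at least one of machine downtime and changeover count.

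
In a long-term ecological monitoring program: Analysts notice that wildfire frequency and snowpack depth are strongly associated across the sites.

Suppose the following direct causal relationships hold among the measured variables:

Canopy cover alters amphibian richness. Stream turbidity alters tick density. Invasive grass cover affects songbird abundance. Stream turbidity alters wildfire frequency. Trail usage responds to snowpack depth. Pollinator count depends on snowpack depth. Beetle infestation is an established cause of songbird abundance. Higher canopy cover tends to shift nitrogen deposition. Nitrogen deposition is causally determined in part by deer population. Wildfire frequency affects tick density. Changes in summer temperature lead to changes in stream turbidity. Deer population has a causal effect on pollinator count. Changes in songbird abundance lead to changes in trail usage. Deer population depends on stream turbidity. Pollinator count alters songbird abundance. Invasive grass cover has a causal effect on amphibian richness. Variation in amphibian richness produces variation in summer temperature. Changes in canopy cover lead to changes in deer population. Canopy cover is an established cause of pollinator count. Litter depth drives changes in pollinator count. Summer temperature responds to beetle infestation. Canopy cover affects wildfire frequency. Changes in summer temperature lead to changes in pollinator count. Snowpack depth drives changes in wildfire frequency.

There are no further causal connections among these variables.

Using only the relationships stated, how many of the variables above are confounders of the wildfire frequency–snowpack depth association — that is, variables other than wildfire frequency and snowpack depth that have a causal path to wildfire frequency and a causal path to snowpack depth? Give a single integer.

0

No listed variable has a causal path to both wildfire frequency and snowpack depth, so there are no common causes.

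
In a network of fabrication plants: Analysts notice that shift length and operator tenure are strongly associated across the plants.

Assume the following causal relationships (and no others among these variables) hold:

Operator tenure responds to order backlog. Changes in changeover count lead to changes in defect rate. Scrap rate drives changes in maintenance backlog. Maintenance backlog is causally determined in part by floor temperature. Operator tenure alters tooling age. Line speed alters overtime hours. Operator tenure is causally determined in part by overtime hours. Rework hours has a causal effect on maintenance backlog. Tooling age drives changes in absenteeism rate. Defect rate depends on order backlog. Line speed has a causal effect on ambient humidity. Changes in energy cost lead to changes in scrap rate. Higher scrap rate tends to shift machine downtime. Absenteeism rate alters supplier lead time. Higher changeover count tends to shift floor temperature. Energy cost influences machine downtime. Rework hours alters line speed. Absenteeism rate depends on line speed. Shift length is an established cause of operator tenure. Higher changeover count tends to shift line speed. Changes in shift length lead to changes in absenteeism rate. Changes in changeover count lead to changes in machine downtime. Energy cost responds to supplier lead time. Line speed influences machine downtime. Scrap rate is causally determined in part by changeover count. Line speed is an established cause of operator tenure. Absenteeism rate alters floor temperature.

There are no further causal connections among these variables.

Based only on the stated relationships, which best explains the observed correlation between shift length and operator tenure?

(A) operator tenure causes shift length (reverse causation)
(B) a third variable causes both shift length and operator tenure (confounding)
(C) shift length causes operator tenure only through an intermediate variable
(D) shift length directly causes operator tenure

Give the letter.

D

There is a stated direct causal link shift length → operator tenure, and no variable causes both shift length and operator tenure, so the correlation reflects direct causation.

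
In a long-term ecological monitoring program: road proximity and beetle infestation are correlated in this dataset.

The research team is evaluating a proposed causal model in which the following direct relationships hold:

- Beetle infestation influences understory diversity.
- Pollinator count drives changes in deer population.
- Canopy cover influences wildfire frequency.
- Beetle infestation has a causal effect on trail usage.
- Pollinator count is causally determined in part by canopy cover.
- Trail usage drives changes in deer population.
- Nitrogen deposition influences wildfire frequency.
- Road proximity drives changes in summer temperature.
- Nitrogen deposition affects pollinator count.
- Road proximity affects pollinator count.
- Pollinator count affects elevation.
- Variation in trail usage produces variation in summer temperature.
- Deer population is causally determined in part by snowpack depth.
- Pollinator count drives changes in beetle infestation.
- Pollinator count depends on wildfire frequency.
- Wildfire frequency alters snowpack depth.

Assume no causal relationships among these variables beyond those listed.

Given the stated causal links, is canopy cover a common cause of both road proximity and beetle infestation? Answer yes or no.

Canopy cover has no stated causal path to road proximity. A confounder must cause both variables, so canopy cover does not qualify.

no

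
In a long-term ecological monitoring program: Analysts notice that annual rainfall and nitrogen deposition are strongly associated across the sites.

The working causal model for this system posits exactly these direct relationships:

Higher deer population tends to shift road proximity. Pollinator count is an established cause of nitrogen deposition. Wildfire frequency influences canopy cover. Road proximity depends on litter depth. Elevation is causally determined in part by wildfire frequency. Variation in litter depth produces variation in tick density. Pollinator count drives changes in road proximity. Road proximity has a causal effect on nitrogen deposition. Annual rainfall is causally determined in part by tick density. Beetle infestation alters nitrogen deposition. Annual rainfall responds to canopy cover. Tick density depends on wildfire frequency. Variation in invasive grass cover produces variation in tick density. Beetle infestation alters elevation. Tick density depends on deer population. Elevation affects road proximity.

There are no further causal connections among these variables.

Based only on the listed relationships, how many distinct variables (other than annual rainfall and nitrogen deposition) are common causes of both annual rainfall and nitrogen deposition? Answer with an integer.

3

The common causes are: deer population (to annual rainfall via deer population → tick density → annual rainfall; to nitrogen deposition via deer population → road proximity → nitrogen deposition); litter depth (to annual rainfall via litter depth → tick density → annual rainfall; to nitrogen deposition via litter depth → road proximity → nitrogen deposition); wildfire frequency (to annual rainfall via wildfire frequency → tick density → annual rainfall; to nitrogen deposition via wildfire frequency → elevation → road proximity → nitrogen deposition).
Every other variable lacks a causal path to at least one of annual rainfall and nitrogen deposition.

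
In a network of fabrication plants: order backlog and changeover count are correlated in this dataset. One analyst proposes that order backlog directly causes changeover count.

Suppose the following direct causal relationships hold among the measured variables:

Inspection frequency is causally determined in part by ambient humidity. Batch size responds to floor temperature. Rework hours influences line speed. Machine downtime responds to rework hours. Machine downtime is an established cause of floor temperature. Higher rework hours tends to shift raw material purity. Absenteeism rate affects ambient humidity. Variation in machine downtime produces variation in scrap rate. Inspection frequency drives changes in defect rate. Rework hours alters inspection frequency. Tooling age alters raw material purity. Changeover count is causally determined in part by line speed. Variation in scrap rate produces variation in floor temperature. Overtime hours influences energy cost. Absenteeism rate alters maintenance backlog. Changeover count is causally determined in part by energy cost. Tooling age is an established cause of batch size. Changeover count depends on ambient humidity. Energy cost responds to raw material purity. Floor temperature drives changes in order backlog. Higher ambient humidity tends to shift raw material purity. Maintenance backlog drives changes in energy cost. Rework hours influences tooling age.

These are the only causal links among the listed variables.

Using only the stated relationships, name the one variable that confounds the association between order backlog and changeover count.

rework hours

Rework hours has a causal path to order backlog (rework hours → machine downtime → floor temperature → order backlog) and a separate causal path to changeover count (rework hours → line speed → changeover count), so it is a common cause of both.
No stated relationship gives order backlog a causal route to changeover count, so the correlation is explained by the shared upstream cause rather than a direct effect.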